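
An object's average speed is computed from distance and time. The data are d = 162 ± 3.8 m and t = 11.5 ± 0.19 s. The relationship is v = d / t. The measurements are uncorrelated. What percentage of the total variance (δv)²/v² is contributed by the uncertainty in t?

33.2%

(δv/v)² = (1·δd/d)² + (-1·δt/t)²
  d term: (1×0.0235)² = 0.000550
  t term: (-1×0.0165)² = 0.000273
Total = 0.000823. Share from t = 0.000273/0.000823 = 0.332.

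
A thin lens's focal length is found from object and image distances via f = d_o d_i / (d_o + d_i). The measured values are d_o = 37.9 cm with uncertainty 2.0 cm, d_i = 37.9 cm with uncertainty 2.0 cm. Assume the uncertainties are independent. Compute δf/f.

∂f/∂d_o = (d_i/(d_o+d_i))² = 0.250;  ∂f/∂d_i = (d_o/(d_o+d_i))² = 0.250
δf = √((∂f/∂d_o · δd_o)² + (∂f/∂d_i · δd_i)²) = √(0.250 + 0.250) = 0.707 cm
f = 18.9 cm, so δf/f = 0.707/18.9 = 0.0373.

0.0373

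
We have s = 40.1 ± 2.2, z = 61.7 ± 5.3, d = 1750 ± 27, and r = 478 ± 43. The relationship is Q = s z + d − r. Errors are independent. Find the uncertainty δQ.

Let p = s·z = 2470. δp/p = √((1·δs/s)² + (1·δz/z)²) = √(0.00301 + 0.00738) = 0.102, so δp = 252.
Q = p + d − r: δQ = √(δp² + δd² + δr²) = √(63600 + 729 + 1850) = 257

257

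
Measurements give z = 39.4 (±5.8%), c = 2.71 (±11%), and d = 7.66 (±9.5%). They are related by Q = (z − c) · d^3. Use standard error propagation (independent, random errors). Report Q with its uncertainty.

16500 ± 4810

Let u = z − c = 36.7. δu = √(δz² + δc²) = √(5.22 + 0.0889) = 2.30, so δu/u = 0.0628.
Q is then a monomial in u, d:
δQ/Q = √((δu/u)² + (3·δd/d)²) = √(0.00395 + 0.0812) = 0.292
Q = 16500, so δQ = 0.292 × 16500 = 4810.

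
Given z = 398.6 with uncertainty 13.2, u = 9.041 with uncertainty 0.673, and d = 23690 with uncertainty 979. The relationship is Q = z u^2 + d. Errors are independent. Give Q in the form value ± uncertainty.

56270 ± 5060

Let p = z·u^2 = 32580. δp/p = √((1·δz/z)² + (2·δu/u)²) = √(0.00110 + 0.0222) = 0.153, so δp = 4970.
Q = p + d: δQ = √(δp² + δd²) = √(2.47e+07 + 9.58e+05) = 5060
Q = 56270.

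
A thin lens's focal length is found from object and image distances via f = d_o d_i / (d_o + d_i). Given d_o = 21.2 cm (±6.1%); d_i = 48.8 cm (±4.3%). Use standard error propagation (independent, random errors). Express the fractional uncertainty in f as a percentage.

∂f/∂d_o = (d_i/(d_o+d_i))² = 0.486;  ∂f/∂d_i = (d_o/(d_o+d_i))² = 0.0917
δf = √((∂f/∂d_o · δd_o)² + (∂f/∂d_i · δd_i)²) = √(0.395 + 0.0370) = 0.657 cm
f = 14.8 cm, so δf/f = 0.657/14.8 = 0.0445.

4.45%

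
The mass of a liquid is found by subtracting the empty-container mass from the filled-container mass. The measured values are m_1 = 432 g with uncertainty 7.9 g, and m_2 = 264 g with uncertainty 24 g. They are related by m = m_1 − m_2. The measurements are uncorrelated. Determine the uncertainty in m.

25.3 g

Each term contributes (cᵢ δxᵢ)² to (δm)²:
  (δm_1)² = 62.4;  (δm_2)² = 576
δm = √(638) = 25.3 g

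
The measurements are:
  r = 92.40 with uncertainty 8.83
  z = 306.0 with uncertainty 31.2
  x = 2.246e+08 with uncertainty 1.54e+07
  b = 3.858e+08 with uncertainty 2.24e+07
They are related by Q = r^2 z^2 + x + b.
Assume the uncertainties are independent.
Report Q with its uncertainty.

(1.410 ± 0.225) × 10^9

Let p = r^2·z^2 = 7.994e+08. δp/p = √((2·δr/r)² + (2·δz/z)²) = √(0.0365 + 0.0416) = 0.279, so δp = 2.23e+08.
Q = p + x + b: δQ = √(δp² + δx² + δb²) = √(4.99e+16 + 2.37e+14 + 5.02e+14) = 2.25e+08
Q = 1.41e+09.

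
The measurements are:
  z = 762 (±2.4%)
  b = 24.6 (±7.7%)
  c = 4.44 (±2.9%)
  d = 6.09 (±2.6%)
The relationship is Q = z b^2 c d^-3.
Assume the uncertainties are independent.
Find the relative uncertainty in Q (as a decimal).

Products/powers → add relative errors in quadrature, weighted by exponent:
  (1·δz/z)² = (1×0.0240)² = 0.000576;  (2·δb/b)² = (2×0.0770)² = 0.0237;  (1·δc/c)² = (1×0.0290)² = 0.000841;  (-3·δd/d)² = (-3×0.0260)² = 0.00608
δQ/Q = √(0.0312) = 0.177

0.177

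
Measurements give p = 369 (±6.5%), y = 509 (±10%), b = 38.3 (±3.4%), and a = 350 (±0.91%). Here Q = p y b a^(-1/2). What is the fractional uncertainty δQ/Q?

0.124

For a monomial Q ∝ p, y, b, a^(-1/2), fractional errors add in quadrature:
  (1·δp/p)² = (1×0.0650)² = 0.00423;  (1·δy/y)² = (1×0.100)² = 0.0100;  (1·δb/b)² = (1×0.0340)² = 0.00116;  (−½·δa/a)² = (-0.5×0.00910)² = 2.07e-05
δQ/Q = √(0.0154) = 0.124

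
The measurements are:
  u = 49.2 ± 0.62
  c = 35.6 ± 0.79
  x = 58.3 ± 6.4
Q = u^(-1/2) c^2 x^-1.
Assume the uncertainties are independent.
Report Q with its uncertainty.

Since Q is a product/quotient, work with relative uncertainties:
  (−½·δu/u)² = (-0.5×0.0126)² = 3.97e-05;  (2·δc/c)² = (2×0.0222)² = 0.00197;  (-1·δx/x)² = (-1×0.110)² = 0.0121
δQ/Q = √(0.0141) = 0.119
Q = 3.10, so δQ = 0.119 × 3.10 = 0.367.

3.10 ± 0.367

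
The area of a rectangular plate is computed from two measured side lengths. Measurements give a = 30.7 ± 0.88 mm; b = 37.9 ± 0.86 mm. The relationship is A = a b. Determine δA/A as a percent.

For a monomial A ∝ a, b, fractional errors add in quadrature:
  (1·δa/a)² = (1×0.0287)² = 0.000822;  (1·δb/b)² = (1×0.0227)² = 0.000515
δA/A = √(0.00134) = 0.0366

3.66%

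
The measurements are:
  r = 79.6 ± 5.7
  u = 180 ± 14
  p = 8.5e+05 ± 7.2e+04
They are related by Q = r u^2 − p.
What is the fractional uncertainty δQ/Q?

0.259

Let w = r·u^2 = 2.58e+06. δw/w = √((1·δr/r)² + (2·δu/u)²) = √(0.00513 + 0.0242) = 0.171, so δw = 4.42e+05.
Q = w − p: δQ = √(δw² + δp²) = √(1.95e+11 + 5.18e+09) = 4.47e+05
Q = 1.73e+06, so δQ/Q = 4.47e+05/1.73e+06 = 0.259.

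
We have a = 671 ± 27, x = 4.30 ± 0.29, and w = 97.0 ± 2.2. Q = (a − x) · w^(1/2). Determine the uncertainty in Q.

Let u = a − x = 667. δu = √(δa² + δx²) = √(729 + 0.0841) = 27.0, so δu/u = 0.0405.
Q is then a monomial in u, w:
δQ/Q = √((δu/u)² + (½·δw/w)²) = √(0.00164 + 0.000129) = 0.0421
Q = 6570, so δQ = 0.0421 × 6570 = 276.

276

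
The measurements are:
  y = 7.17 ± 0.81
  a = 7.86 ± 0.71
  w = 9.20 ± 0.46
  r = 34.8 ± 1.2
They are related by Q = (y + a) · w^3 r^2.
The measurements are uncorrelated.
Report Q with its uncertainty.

(1.42 ± 0.255) × 10^7

Let u = y + a = 15.0. δu = √(δy² + δa²) = √(0.656 + 0.504) = 1.08, so δu/u = 0.0717.
Q is then a monomial in u, w, r:
δQ/Q = √((δu/u)² + (3·δw/w)² + (2·δr/r)²) = √(0.00514 + 0.0225 + 0.00476) = 0.180
Q = 1.42e+07, so δQ = 0.180 × 1.42e+07 = 2.55e+06.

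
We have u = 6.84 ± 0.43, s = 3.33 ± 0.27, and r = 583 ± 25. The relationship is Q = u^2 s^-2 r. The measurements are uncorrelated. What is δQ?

516

Products/powers → add relative errors in quadrature, weighted by exponent:
  (2·δu/u)² = (2×0.0629)² = 0.0158;  (-2·δs/s)² = (-2×0.0811)² = 0.0263;  (1·δr/r)² = (1×0.0429)² = 0.00184
δQ/Q = √(0.0439) = 0.210
Q = 2460, so δQ = 0.210 × 2460 = 516.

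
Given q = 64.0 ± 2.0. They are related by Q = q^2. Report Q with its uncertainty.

Q ∝ q^2, so δQ/Q = |2| · δq/q = 2 × 0.0312 = 0.0625.
Q = 4100, so δQ = 0.0625 × 4100 = 256.

4100 ± 256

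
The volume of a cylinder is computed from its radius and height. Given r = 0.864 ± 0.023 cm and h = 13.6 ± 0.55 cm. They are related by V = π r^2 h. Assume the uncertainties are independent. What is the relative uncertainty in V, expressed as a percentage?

Each factor contributes (exponent × relative error)² to (δV/V)²:
  (2·δr/r)² = (2×0.0266)² = 0.00283;  (1·δh/h)² = (1×0.0404)² = 0.00164
δV/V = √(0.00447) = 0.0669

6.69%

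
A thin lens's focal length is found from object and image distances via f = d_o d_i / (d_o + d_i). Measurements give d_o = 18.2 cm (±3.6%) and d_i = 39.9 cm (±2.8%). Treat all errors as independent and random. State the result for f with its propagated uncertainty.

12.5 ± 0.328 cm

∂f/∂d_o = (d_i/(d_o+d_i))² = 0.472;  ∂f/∂d_i = (d_o/(d_o+d_i))² = 0.0981
δf = √((∂f/∂d_o · δd_o)² + (∂f/∂d_i · δd_i)²) = √(0.0955 + 0.0120) = 0.328 cm
f = 12.5 cm.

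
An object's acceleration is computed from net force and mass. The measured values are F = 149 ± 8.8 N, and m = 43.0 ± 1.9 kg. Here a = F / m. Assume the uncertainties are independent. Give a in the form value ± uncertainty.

3.47 ± 0.256 m/s^2

Products/powers → add relative errors in quadrature, weighted by exponent:
  (1·δF/F)² = (1×0.0591)² = 0.00349;  (-1·δm/m)² = (-1×0.0442)² = 0.00195
δa/a = √(0.00544) = 0.0738
a = 3.47 m/s^2, so δa = 0.0738 × 3.47 = 0.256 m/s^2.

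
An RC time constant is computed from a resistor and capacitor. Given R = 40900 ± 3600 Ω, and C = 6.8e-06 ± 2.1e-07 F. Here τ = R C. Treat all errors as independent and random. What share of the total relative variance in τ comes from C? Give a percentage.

11.0%

(δτ/τ)² = (1·δR/R)² + (1·δC/C)²
  R term: (1×0.0880)² = 0.00775
  C term: (1×0.0309)² = 0.000954
Total = 0.00870. Share from C = 0.000954/0.00870 = 0.110.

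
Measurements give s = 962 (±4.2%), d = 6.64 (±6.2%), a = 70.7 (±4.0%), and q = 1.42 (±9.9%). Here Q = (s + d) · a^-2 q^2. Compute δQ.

Let u = s + d = 969. δu = √(δs² + δd²) = √(1630 + 0.169) = 40.4, so δu/u = 0.0417.
Q is then a monomial in u, a, q:
δQ/Q = √((δu/u)² + (-2·δa/a)² + (2·δq/q)²) = √(0.00174 + 0.00640 + 0.0392) = 0.218
Q = 0.391, so δQ = 0.218 × 0.391 = 0.0850.

0.0850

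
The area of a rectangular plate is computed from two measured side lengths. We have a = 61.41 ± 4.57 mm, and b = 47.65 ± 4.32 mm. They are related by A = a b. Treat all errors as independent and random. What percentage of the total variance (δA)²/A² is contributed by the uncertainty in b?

(δA/A)² = (1·δa/a)² + (1·δb/b)²
  a term: (1×0.0744)² = 0.00554
  b term: (1×0.0907)² = 0.00822
Total = 0.0138. Share from b = 0.00822/0.0138 = 0.597.

59.7%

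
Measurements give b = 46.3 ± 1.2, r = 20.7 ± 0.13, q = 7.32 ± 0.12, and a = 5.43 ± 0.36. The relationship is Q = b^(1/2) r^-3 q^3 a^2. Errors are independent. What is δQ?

Relative error in a monomial: (δQ/Q)² = Σ (nᵢ · δxᵢ/xᵢ)².
  (½·δb/b)² = (0.5×0.0259)² = 0.000168;  (-3·δr/r)² = (-3×0.00628)² = 0.000355;  (3·δq/q)² = (3×0.0164)² = 0.00242;  (2·δa/a)² = (2×0.0663)² = 0.0176
δQ/Q = √(0.0205) = 0.143
Q = 8.87, so δQ = 0.143 × 8.87 = 1.27.

1.27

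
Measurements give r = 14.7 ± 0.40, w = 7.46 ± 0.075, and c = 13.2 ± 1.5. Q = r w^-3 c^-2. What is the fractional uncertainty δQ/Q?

Q is a product of powers, so relative uncertainties combine in quadrature:
  (1·δr/r)² = (1×0.0272)² = 0.000740;  (-3·δw/w)² = (-3×0.0101)² = 0.000910;  (-2·δc/c)² = (-2×0.114)² = 0.0517
δQ/Q = √(0.0533) = 0.231

0.231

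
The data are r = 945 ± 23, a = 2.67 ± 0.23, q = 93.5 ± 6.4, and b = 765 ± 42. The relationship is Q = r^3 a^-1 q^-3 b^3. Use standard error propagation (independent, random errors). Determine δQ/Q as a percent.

28.6%

Each factor contributes (exponent × relative error)² to (δQ/Q)²:
  (3·δr/r)² = (3×0.0243)² = 0.00533;  (-1·δa/a)² = (-1×0.0861)² = 0.00742;  (-3·δq/q)² = (-3×0.0684)² = 0.0422;  (3·δb/b)² = (3×0.0549)² = 0.0271
δQ/Q = √(0.0820) = 0.286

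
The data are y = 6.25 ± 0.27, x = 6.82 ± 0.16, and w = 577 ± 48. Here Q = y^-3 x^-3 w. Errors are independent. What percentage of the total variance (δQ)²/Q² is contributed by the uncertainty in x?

17.3%

(δQ/Q)² = (-3·δy/y)² + (-3·δx/x)² + (1·δw/w)²
  y term: (-3×0.0432)² = 0.0168
  x term: (-3×0.0235)² = 0.00495
  w term: (1×0.0832)² = 0.00692
Total = 0.0287. Share from x = 0.00495/0.0287 = 0.173.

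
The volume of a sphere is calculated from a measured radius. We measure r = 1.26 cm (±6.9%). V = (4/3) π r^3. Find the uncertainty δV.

Each factor contributes (exponent × relative error)² to (δV/V)²:
  (3·δr/r)² = (3×0.0690)² = 0.0428
δV/V = √(0.0428) = 0.207
V = 8.38 cm^3, so δV = 0.207 × 8.38 = 1.73 cm^3.

1.73 cm^3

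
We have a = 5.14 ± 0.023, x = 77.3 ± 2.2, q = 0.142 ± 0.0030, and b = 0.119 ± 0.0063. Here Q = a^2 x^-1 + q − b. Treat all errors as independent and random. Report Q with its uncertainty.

0.365 ± 0.0124

Let p = a^2·x^-1 = 0.342. δp/p = √((2·δa/a)² + (-1·δx/x)²) = √(8.01e-05 + 0.000810) = 0.0298, so δp = 0.0102.
Q = p + q − b: δQ = √(δp² + δq² + δb²) = √(0.000104 + 9e-06 + 3.97e-05) = 0.0124
Q = 0.365.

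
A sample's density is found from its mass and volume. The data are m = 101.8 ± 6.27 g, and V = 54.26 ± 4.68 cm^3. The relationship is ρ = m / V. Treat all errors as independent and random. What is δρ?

Since ρ is a product/quotient, work with relative uncertainties:
  (1·δm/m)² = (1×0.0616)² = 0.00379;  (-1·δV/V)² = (-1×0.0863)² = 0.00744
δρ/ρ = √(0.0112) = 0.106
ρ = 1.876 g/cm^3, so δρ = 0.106 × 1.876 = 0.199 g/cm^3.

0.199 g/cm^3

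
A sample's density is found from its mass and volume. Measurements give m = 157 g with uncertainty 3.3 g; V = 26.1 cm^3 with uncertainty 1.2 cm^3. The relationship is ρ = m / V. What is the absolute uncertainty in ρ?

0.304 g/cm^3

Products/powers → add relative errors in quadrature, weighted by exponent:
  (1·δm/m)² = (1×0.0210)² = 0.000442;  (-1·δV/V)² = (-1×0.0460)² = 0.00211
δρ/ρ = √(0.00256) = 0.0506
ρ = 6.02 g/cm^3, so δρ = 0.0506 × 6.02 = 0.304 g/cm^3.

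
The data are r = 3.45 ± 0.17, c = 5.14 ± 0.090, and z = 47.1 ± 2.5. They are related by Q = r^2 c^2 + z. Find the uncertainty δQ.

33.0

Let p = r^2·c^2 = 314. δp/p = √((2·δr/r)² + (2·δc/c)²) = √(0.00971 + 0.00123) = 0.105, so δp = 32.9.
Q = p + z: δQ = √(δp² + δz²) = √(1080 + 6.25) = 33.0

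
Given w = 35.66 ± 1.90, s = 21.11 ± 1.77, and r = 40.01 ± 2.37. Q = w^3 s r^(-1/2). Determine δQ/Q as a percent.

18.3%

Products/powers → add relative errors in quadrature, weighted by exponent:
  (3·δw/w)² = (3×0.0533)² = 0.0255;  (1·δs/s)² = (1×0.0838)² = 0.00703;  (−½·δr/r)² = (-0.5×0.0592)² = 0.000877
δQ/Q = √(0.0335) = 0.183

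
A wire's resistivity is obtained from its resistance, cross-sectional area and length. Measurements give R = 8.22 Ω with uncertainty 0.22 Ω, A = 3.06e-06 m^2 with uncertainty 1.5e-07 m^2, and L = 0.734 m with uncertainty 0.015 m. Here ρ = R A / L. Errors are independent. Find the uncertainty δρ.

2.04e-06 Ω·m

Each factor contributes (exponent × relative error)² to (δρ/ρ)²:
  (1·δR/R)² = (1×0.0268)² = 0.000716;  (1·δA/A)² = (1×0.0490)² = 0.00240;  (-1·δL/L)² = (-1×0.0204)² = 0.000418
δρ/ρ = √(0.00354) = 0.0595
ρ = 3.43e-05 Ω·m, so δρ = 0.0595 × 3.43e-05 = 2.04e-06 Ω·m.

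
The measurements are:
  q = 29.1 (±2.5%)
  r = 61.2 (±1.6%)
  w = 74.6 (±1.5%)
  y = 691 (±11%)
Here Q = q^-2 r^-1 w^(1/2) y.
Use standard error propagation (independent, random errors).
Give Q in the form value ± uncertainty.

Q is a product of powers, so relative uncertainties combine in quadrature:
  (-2·δq/q)² = (-2×0.0250)² = 0.00250;  (-1·δr/r)² = (-1×0.0160)² = 0.000256;  (½·δw/w)² = (0.5×0.0150)² = 5.62e-05;  (1·δy/y)² = (1×0.110)² = 0.0121
δQ/Q = √(0.0149) = 0.122
Q = 0.115, so δQ = 0.122 × 0.115 = 0.0141.

0.115 ± 0.0141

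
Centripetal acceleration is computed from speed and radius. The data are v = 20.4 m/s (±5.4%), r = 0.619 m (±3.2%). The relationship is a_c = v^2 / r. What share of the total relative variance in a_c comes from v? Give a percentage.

91.9%

(δa_c/a_c)² = (2·δv/v)² + (-1·δr/r)²
  v term: (2×0.0540)² = 0.0117
  r term: (-1×0.0320)² = 0.00102
Total = 0.0127. Share from v = 0.0117/0.0127 = 0.919.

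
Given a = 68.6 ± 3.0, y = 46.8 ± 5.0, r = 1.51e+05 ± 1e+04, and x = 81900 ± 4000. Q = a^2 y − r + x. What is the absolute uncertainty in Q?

32300

Let p = a^2·y = 2.2e+05. δp/p = √((2·δa/a)² + (1·δy/y)²) = √(0.00765 + 0.0114) = 0.138, so δp = 30400.
Q = p − r + x: δQ = √(δp² + δr² + δx²) = √(9.25e+08 + 1e+08 + 1.6e+07) = 32300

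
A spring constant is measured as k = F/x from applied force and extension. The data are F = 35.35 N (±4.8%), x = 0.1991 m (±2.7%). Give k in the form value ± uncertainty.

177.5 ± 9.78 N/m

Each factor contributes (exponent × relative error)² to (δk/k)²:
  (1·δF/F)² = (1×0.0480)² = 0.00230;  (-1·δx/x)² = (-1×0.0270)² = 0.000729
δk/k = √(0.00303) = 0.0551
k = 177.5 N/m, so δk = 0.0551 × 177.5 = 9.78 N/m.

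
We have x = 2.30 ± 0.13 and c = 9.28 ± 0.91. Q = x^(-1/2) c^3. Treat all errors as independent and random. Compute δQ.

156

Q is a product of powers, so relative uncertainties combine in quadrature:
  (−½·δx/x)² = (-0.5×0.0565)² = 0.000799;  (3·δc/c)² = (3×0.0981)² = 0.0865
δQ/Q = √(0.0873) = 0.296
Q = 527, so δQ = 0.296 × 527 = 156.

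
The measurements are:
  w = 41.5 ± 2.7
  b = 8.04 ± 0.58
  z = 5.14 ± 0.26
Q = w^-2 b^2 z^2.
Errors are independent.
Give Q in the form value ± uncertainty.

Each factor contributes (exponent × relative error)² to (δQ/Q)²:
  (-2·δw/w)² = (-2×0.0651)² = 0.0169;  (2·δb/b)² = (2×0.0721)² = 0.0208;  (2·δz/z)² = (2×0.0506)² = 0.0102
δQ/Q = √(0.0480) = 0.219
Q = 0.992, so δQ = 0.219 × 0.992 = 0.217.

0.992 ± 0.217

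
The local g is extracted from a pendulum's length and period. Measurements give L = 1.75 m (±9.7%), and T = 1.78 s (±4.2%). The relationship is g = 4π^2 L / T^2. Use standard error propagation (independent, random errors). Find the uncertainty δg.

Since g is a product/quotient, work with relative uncertainties:
  (1·δL/L)² = (1×0.0970)² = 0.00941;  (-2·δT/T)² = (-2×0.0420)² = 0.00706
δg/g = √(0.0165) = 0.128
g = 21.8 m/s^2, so δg = 0.128 × 21.8 = 2.80 m/s^2.

2.80 m/s^2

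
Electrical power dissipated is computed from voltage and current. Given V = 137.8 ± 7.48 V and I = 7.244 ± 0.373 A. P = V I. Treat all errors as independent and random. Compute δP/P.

Products/powers → add relative errors in quadrature, weighted by exponent:
  (1·δV/V)² = (1×0.0543)² = 0.00295;  (1·δI/I)² = (1×0.0515)² = 0.00265
δP/P = √(0.00560) = 0.0748

0.0748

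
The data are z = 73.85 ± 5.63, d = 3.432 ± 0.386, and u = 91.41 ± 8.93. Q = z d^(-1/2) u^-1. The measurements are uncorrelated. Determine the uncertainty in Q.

0.0593

Relative error in a monomial: (δQ/Q)² = Σ (nᵢ · δxᵢ/xᵢ)².
  (1·δz/z)² = (1×0.0762)² = 0.00581;  (−½·δd/d)² = (-0.5×0.112)² = 0.00316;  (-1·δu/u)² = (-1×0.0977)² = 0.00954
δQ/Q = √(0.0185) = 0.136
Q = 0.4361, so δQ = 0.136 × 0.4361 = 0.0593.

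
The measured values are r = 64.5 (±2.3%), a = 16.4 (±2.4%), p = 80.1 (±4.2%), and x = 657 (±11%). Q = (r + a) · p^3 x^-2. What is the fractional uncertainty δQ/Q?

Let u = r + a = 80.9. δu = √(δr² + δa²) = √(2.20 + 0.155) = 1.53, so δu/u = 0.0190.
Q is then a monomial in u, p, x:
δQ/Q = √((δu/u)² + (3·δp/p)² + (-2·δx/x)²) = √(0.000360 + 0.0159 + 0.0484) = 0.254

0.254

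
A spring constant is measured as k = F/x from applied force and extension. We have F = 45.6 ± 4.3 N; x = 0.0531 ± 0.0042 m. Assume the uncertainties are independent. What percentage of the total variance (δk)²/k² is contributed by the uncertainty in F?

58.7%

(δk/k)² = (1·δF/F)² + (-1·δx/x)²
  F term: (1×0.0943)² = 0.00889
  x term: (-1×0.0791)² = 0.00626
Total = 0.0151. Share from F = 0.00889/0.0151 = 0.587.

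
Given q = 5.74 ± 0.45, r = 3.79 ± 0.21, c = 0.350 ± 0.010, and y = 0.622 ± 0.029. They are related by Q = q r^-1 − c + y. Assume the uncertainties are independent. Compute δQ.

0.149

Let p = q·r^-1 = 1.51. δp/p = √((1·δq/q)² + (-1·δr/r)²) = √(0.00615 + 0.00307) = 0.0960, so δp = 0.145.
Q = p − c + y: δQ = √(δp² + δc² + δy²) = √(0.0211 + 0.000100 + 0.000841) = 0.149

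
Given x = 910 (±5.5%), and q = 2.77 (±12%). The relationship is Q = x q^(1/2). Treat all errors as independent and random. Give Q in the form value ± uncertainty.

1510 ± 123

Q is a product of powers, so relative uncertainties combine in quadrature:
  (1·δx/x)² = (1×0.0550)² = 0.00302;  (½·δq/q)² = (0.5×0.120)² = 0.00360
δQ/Q = √(0.00662) = 0.0814
Q = 1510, so δQ = 0.0814 × 1510 = 123.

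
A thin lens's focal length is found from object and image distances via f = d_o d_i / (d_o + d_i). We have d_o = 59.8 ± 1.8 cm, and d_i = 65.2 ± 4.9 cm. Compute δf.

1.22 cm

∂f/∂d_o = (d_i/(d_o+d_i))² = 0.272;  ∂f/∂d_i = (d_o/(d_o+d_i))² = 0.229
δf = √((∂f/∂d_o · δd_o)² + (∂f/∂d_i · δd_i)²) = √(0.240 + 1.26) = 1.22 cm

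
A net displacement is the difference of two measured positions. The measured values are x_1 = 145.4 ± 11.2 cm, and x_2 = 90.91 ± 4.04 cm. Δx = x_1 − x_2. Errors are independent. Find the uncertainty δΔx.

For a sum/difference, combine absolute errors in quadrature:
  (δx_1)² = 125;  (δx_2)² = 16.3
δΔx = √(142) = 11.9 cm

11.9 cm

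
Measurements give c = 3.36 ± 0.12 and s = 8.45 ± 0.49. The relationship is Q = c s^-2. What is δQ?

0.00571

Products/powers → add relative errors in quadrature, weighted by exponent:
  (1·δc/c)² = (1×0.0357)² = 0.00128;  (-2·δs/s)² = (-2×0.0580)² = 0.0135
δQ/Q = √(0.0147) = 0.121
Q = 0.0471, so δQ = 0.121 × 0.0471 = 0.00571.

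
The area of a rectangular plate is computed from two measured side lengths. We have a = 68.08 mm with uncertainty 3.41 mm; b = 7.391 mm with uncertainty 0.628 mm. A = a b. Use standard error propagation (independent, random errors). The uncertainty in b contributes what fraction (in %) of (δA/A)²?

(δA/A)² = (1·δa/a)² + (1·δb/b)²
  a term: (1×0.0501)² = 0.00251
  b term: (1×0.0850)² = 0.00722
Total = 0.00973. Share from b = 0.00722/0.00973 = 0.742.

74.2%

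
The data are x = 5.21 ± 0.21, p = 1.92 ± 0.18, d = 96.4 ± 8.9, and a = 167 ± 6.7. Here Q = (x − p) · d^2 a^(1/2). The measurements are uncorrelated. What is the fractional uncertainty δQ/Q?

Let u = x − p = 3.29. δu = √(δx² + δp²) = √(0.0441 + 0.0324) = 0.277, so δu/u = 0.0841.
Q is then a monomial in u, d, a:
δQ/Q = √((δu/u)² + (2·δd/d)² + (½·δa/a)²) = √(0.00707 + 0.0341 + 0.000402) = 0.204

0.204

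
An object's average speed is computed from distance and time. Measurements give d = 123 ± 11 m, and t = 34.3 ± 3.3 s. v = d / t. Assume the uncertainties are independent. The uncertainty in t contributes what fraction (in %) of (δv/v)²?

53.6%

(δv/v)² = (1·δd/d)² + (-1·δt/t)²
  d term: (1×0.0894)² = 0.00800
  t term: (-1×0.0962)² = 0.00926
Total = 0.0173. Share from t = 0.00926/0.0173 = 0.536.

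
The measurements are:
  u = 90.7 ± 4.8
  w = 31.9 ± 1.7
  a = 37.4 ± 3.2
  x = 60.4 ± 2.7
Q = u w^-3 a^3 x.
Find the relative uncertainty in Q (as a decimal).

0.310

Products/powers → add relative errors in quadrature, weighted by exponent:
  (1·δu/u)² = (1×0.0529)² = 0.00280;  (-3·δw/w)² = (-3×0.0533)² = 0.0256;  (3·δa/a)² = (3×0.0856)² = 0.0659;  (1·δx/x)² = (1×0.0447)² = 0.00200
δQ/Q = √(0.0962) = 0.310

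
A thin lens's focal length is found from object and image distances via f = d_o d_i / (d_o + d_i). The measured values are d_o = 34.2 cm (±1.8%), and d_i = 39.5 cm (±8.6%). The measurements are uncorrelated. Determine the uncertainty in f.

0.753 cm

∂f/∂d_o = (d_i/(d_o+d_i))² = 0.287;  ∂f/∂d_i = (d_o/(d_o+d_i))² = 0.215
δf = √((∂f/∂d_o · δd_o)² + (∂f/∂d_i · δd_i)²) = √(0.0313 + 0.535) = 0.753 cm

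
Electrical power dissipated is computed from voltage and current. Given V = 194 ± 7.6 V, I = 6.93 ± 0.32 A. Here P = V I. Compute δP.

81.4 W

Each factor contributes (exponent × relative error)² to (δP/P)²:
  (1·δV/V)² = (1×0.0392)² = 0.00153;  (1·δI/I)² = (1×0.0462)² = 0.00213
δP/P = √(0.00367) = 0.0606
P = 1340 W, so δP = 0.0606 × 1340 = 81.4 W.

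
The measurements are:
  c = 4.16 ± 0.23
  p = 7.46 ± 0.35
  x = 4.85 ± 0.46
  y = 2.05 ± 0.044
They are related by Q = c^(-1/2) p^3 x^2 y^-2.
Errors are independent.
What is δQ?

275

Since Q is a product/quotient, work with relative uncertainties:
  (−½·δc/c)² = (-0.5×0.0553)² = 0.000764;  (3·δp/p)² = (3×0.0469)² = 0.0198;  (2·δx/x)² = (2×0.0948)² = 0.0360;  (-2·δy/y)² = (-2×0.0215)² = 0.00184
δQ/Q = √(0.0584) = 0.242
Q = 1140, so δQ = 0.242 × 1140 = 275.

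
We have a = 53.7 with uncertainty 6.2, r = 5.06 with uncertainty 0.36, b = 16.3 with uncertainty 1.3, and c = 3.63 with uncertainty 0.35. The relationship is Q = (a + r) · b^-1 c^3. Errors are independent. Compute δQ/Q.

Let u = a + r = 58.8. δu = √(δa² + δr²) = √(38.4 + 0.130) = 6.21, so δu/u = 0.106.
Q is then a monomial in u, b, c:
δQ/Q = √((δu/u)² + (-1·δb/b)² + (3·δc/c)²) = √(0.0112 + 0.00636 + 0.0837) = 0.318

0.318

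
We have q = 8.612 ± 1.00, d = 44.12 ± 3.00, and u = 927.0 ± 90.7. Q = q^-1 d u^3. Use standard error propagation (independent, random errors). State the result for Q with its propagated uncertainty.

(4.081 ± 1.32) × 10^9

Each factor contributes (exponent × relative error)² to (δQ/Q)²:
  (-1·δq/q)² = (-1×0.116)² = 0.0135;  (1·δd/d)² = (1×0.0680)² = 0.00462;  (3·δu/u)² = (3×0.0978)² = 0.0862
δQ/Q = √(0.104) = 0.323
Q = 4.081e+09, so δQ = 0.323 × 4.081e+09 = 1.32e+09.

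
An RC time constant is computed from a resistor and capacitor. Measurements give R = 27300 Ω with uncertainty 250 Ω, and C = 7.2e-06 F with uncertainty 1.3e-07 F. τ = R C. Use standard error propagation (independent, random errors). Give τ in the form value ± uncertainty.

Relative error in a monomial: (δτ/τ)² = Σ (nᵢ · δxᵢ/xᵢ)².
  (1·δR/R)² = (1×0.00916)² = 8.39e-05;  (1·δC/C)² = (1×0.0181)² = 0.000326
δτ/τ = √(0.000410) = 0.0202
τ = 0.197 s, so δτ = 0.0202 × 0.197 = 0.00398 s.

0.197 ± 0.00398 s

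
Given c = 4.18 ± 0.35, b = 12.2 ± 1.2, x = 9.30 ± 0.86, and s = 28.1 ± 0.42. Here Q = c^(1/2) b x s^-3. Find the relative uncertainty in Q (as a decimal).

0.148

For a monomial Q ∝ c^(1/2), b, x, s^-3, fractional errors add in quadrature:
  (½·δc/c)² = (0.5×0.0837)² = 0.00175;  (1·δb/b)² = (1×0.0984)² = 0.00967;  (1·δx/x)² = (1×0.0925)² = 0.00855;  (-3·δs/s)² = (-3×0.0149)² = 0.00201
δQ/Q = √(0.0220) = 0.148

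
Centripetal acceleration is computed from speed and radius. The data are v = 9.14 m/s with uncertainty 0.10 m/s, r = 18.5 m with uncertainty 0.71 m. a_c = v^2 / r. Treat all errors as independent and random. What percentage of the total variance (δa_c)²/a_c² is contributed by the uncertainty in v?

(δa_c/a_c)² = (2·δv/v)² + (-1·δr/r)²
  v term: (2×0.0109)² = 0.000479
  r term: (-1×0.0384)² = 0.00147
Total = 0.00195. Share from v = 0.000479/0.00195 = 0.245.

24.5%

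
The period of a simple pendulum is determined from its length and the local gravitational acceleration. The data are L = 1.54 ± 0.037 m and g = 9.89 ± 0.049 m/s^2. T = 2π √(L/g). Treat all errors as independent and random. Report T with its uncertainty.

Relative error in a monomial: (δT/T)² = Σ (nᵢ · δxᵢ/xᵢ)².
  (½·δL/L)² = (0.5×0.0240)² = 0.000144;  (−½·δg/g)² = (-0.5×0.00495)² = 6.14e-06
δT/T = √(0.000150) = 0.0123
T = 2.48 s, so δT = 0.0123 × 2.48 = 0.0304 s.

2.48 ± 0.0304 s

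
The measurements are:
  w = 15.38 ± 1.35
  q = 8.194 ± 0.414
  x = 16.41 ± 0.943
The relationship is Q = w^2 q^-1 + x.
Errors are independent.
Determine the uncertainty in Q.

Let p = w^2·q^-1 = 28.87. δp/p = √((2·δw/w)² + (-1·δq/q)²) = √(0.0308 + 0.00255) = 0.183, so δp = 5.27.
Q = p + x: δQ = √(δp² + δx²) = √(27.8 + 0.889) = 5.36

5.36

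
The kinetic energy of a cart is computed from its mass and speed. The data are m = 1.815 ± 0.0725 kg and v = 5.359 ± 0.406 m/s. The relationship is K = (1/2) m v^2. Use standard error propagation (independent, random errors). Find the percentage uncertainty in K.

Products/powers → add relative errors in quadrature, weighted by exponent:
  (1·δm/m)² = (1×0.0399)² = 0.00160;  (2·δv/v)² = (2×0.0758)² = 0.0230
δK/K = √(0.0246) = 0.157

15.7%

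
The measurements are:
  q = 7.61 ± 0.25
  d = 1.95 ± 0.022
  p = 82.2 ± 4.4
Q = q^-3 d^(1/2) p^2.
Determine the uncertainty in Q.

3.12

Each factor contributes (exponent × relative error)² to (δQ/Q)²:
  (-3·δq/q)² = (-3×0.0329)² = 0.00971;  (½·δd/d)² = (0.5×0.0113)² = 3.18e-05;  (2·δp/p)² = (2×0.0535)² = 0.0115
δQ/Q = √(0.0212) = 0.146
Q = 21.4, so δQ = 0.146 × 21.4 = 3.12.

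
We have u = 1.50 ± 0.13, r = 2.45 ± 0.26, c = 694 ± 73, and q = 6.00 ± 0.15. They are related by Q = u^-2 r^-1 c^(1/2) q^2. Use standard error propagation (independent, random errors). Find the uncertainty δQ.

37.1

For a monomial Q ∝ u^-2, r^-1, c^(1/2), q^2, fractional errors add in quadrature:
  (-2·δu/u)² = (-2×0.0867)² = 0.0300;  (-1·δr/r)² = (-1×0.106)² = 0.0113;  (½·δc/c)² = (0.5×0.105)² = 0.00277;  (2·δq/q)² = (2×0.0250)² = 0.00250
δQ/Q = √(0.0466) = 0.216
Q = 172, so δQ = 0.216 × 172 = 37.1.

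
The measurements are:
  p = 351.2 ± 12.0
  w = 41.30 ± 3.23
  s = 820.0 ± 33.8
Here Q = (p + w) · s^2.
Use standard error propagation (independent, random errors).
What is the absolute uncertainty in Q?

Let u = p + w = 392.5. δu = √(δp² + δw²) = √(144 + 10.4) = 12.4, so δu/u = 0.0317.
Q is then a monomial in u, s:
δQ/Q = √((δu/u)² + (2·δs/s)²) = √(0.00100 + 0.00680) = 0.0883
Q = 2.639e+08, so δQ = 0.0883 × 2.639e+08 = 2.33e+07.

2.33e+07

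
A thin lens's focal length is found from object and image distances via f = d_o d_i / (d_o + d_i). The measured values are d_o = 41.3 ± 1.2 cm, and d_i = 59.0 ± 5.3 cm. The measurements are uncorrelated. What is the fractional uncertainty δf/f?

∂f/∂d_o = (d_i/(d_o+d_i))² = 0.346;  ∂f/∂d_i = (d_o/(d_o+d_i))² = 0.170
δf = √((∂f/∂d_o · δd_o)² + (∂f/∂d_i · δd_i)²) = √(0.172 + 0.808) = 0.990 cm
f = 24.3 cm, so δf/f = 0.990/24.3 = 0.0407.

0.0407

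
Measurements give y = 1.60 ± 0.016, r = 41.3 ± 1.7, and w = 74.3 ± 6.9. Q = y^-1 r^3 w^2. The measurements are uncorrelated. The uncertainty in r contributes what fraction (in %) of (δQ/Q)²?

(δQ/Q)² = (-1·δy/y)² + (3·δr/r)² + (2·δw/w)²
  y term: (-1×0.0100)² = 0.000100
  r term: (3×0.0412)² = 0.0152
  w term: (2×0.0929)² = 0.0345
Total = 0.0498. Share from r = 0.0152/0.0498 = 0.306.

30.6%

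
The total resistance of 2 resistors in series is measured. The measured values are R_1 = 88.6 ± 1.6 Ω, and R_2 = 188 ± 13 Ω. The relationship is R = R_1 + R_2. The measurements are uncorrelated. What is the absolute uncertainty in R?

13.1 Ω

R is a linear combination, so absolute uncertainties add in quadrature:
  (δR_1)² = 2.56;  (δR_2)² = 169
δR = √(172) = 13.1 Ω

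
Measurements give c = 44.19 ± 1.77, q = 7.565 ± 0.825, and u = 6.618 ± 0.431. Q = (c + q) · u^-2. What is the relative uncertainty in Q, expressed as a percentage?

Let w = c + q = 51.75. δw = √(δc² + δq²) = √(3.13 + 0.681) = 1.95, so δw/w = 0.0377.
Q is then a monomial in w, u:
δQ/Q = √((δw/w)² + (-2·δu/u)²) = √(0.00142 + 0.0170) = 0.136

13.6%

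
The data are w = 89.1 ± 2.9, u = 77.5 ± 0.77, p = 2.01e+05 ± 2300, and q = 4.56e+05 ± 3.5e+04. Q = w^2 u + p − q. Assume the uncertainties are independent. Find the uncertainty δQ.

53600

Let h = w^2·u = 6.15e+05. δh/h = √((2·δw/w)² + (1·δu/u)²) = √(0.00424 + 9.87e-05) = 0.0658, so δh = 40500.
Q = h + p − q: δQ = √(δh² + δp² + δq²) = √(1.64e+09 + 5.29e+06 + 1.22e+09) = 53600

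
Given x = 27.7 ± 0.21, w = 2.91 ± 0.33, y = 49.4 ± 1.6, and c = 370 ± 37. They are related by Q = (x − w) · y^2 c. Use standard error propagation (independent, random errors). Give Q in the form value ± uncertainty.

Let u = x − w = 24.8. δu = √(δx² + δw²) = √(0.0441 + 0.109) = 0.391, so δu/u = 0.0158.
Q is then a monomial in u, y, c:
δQ/Q = √((δu/u)² + (2·δy/y)² + (1·δc/c)²) = √(0.000249 + 0.00420 + 0.0100) = 0.120
Q = 2.24e+07, so δQ = 0.120 × 2.24e+07 = 2.69e+06.

(2.24 ± 0.269) × 10^7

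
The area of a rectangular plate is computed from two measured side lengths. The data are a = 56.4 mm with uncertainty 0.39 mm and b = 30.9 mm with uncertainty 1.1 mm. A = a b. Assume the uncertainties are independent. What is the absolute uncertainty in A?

63.2 mm^2

Relative error in a monomial: (δA/A)² = Σ (nᵢ · δxᵢ/xᵢ)².
  (1·δa/a)² = (1×0.00691)² = 4.78e-05;  (1·δb/b)² = (1×0.0356)² = 0.00127
δA/A = √(0.00132) = 0.0363
A = 1740 mm^2, so δA = 0.0363 × 1740 = 63.2 mm^2.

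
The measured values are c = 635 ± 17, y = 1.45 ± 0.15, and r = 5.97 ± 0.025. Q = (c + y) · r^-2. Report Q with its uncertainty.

17.9 ± 0.500

Let u = c + y = 636. δu = √(δc² + δy²) = √(289 + 0.0225) = 17.0, so δu/u = 0.0267.
Q is then a monomial in u, r:
δQ/Q = √((δu/u)² + (-2·δr/r)²) = √(0.000714 + 7.01e-05) = 0.0280
Q = 17.9, so δQ = 0.0280 × 17.9 = 0.500.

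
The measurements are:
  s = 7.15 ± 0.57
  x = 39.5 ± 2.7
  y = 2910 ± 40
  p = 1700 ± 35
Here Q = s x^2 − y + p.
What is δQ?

Let w = s·x^2 = 11200. δw/w = √((1·δs/s)² + (2·δx/x)²) = √(0.00636 + 0.0187) = 0.158, so δw = 1770.
Q = w − y + p: δQ = √(δw² + δy² + δp²) = √(3.12e+06 + 1600 + 1220) = 1770

1770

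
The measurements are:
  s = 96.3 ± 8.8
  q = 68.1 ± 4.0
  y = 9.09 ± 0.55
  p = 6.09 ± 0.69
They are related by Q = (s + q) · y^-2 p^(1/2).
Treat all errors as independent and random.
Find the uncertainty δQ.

Let u = s + q = 164. δu = √(δs² + δq²) = √(77.4 + 16.0) = 9.67, so δu/u = 0.0588.
Q is then a monomial in u, y, p:
δQ/Q = √((δu/u)² + (-2·δy/y)² + (½·δp/p)²) = √(0.00346 + 0.0146 + 0.00321) = 0.146
Q = 4.91, so δQ = 0.146 × 4.91 = 0.717.

0.717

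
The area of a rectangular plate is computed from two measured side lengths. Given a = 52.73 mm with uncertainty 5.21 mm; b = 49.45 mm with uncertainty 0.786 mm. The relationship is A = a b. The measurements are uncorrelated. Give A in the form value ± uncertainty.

For a monomial A ∝ a, b, fractional errors add in quadrature:
  (1·δa/a)² = (1×0.0988)² = 0.00976;  (1·δb/b)² = (1×0.0159)² = 0.000253
δA/A = √(0.0100) = 0.100
A = 2607 mm^2, so δA = 0.100 × 2607 = 261 mm^2.

2607 ± 261 mm^2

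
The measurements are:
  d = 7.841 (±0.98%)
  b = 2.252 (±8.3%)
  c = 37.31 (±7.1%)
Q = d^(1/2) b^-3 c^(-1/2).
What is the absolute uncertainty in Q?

Products/powers → add relative errors in quadrature, weighted by exponent:
  (½·δd/d)² = (0.5×0.00980)² = 2.4e-05;  (-3·δb/b)² = (-3×0.0830)² = 0.0620;  (−½·δc/c)² = (-0.5×0.0710)² = 0.00126
δQ/Q = √(0.0633) = 0.252
Q = 0.04014, so δQ = 0.252 × 0.04014 = 0.0101.

0.0101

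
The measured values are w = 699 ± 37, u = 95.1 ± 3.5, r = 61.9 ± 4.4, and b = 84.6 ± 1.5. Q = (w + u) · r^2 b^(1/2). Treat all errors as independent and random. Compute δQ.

4.2e+06

Let h = w + u = 794. δh = √(δw² + δu²) = √(1370 + 12.2) = 37.2, so δh/h = 0.0468.
Q is then a monomial in h, r, b:
δQ/Q = √((δh/h)² + (2·δr/r)² + (½·δb/b)²) = √(0.00219 + 0.0202 + 7.86e-05) = 0.150
Q = 2.8e+07, so δQ = 0.150 × 2.8e+07 = 4.2e+06.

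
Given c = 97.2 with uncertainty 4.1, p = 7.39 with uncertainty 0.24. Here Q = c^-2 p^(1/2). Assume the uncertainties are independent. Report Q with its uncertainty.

Q is a product of powers, so relative uncertainties combine in quadrature:
  (-2·δc/c)² = (-2×0.0422)² = 0.00712;  (½·δp/p)² = (0.5×0.0325)² = 0.000264
δQ/Q = √(0.00738) = 0.0859
Q = 0.000288, so δQ = 0.0859 × 0.000288 = 2.47e-05.

(2.88 ± 0.247) × 10^-4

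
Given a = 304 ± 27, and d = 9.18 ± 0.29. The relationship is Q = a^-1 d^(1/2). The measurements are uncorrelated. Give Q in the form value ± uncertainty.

Relative error in a monomial: (δQ/Q)² = Σ (nᵢ · δxᵢ/xᵢ)².
  (-1·δa/a)² = (-1×0.0888)² = 0.00789;  (½·δd/d)² = (0.5×0.0316)² = 0.000249
δQ/Q = √(0.00814) = 0.0902
Q = 0.00997, so δQ = 0.0902 × 0.00997 = 0.000899.

0.00997 ± 0.000899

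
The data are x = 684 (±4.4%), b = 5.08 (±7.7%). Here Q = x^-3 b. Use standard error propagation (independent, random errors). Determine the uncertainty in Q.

2.43e-09

Relative error in a monomial: (δQ/Q)² = Σ (nᵢ · δxᵢ/xᵢ)².
  (-3·δx/x)² = (-3×0.0440)² = 0.0174;  (1·δb/b)² = (1×0.0770)² = 0.00593
δQ/Q = √(0.0234) = 0.153
Q = 1.59e-08, so δQ = 0.153 × 1.59e-08 = 2.43e-09.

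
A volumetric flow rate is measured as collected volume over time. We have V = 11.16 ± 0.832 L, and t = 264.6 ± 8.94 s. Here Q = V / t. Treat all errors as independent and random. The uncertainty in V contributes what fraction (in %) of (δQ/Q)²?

(δQ/Q)² = (1·δV/V)² + (-1·δt/t)²
  V term: (1×0.0746)² = 0.00556
  t term: (-1×0.0338)² = 0.00114
Total = 0.00670. Share from V = 0.00556/0.00670 = 0.830.

83.0%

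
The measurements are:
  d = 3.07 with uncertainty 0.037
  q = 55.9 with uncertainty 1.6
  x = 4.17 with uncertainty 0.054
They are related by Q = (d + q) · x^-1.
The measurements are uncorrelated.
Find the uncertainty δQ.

0.425

Let u = d + q = 59.0. δu = √(δd² + δq²) = √(0.00137 + 2.56) = 1.60, so δu/u = 0.0271.
Q is then a monomial in u, x:
δQ/Q = √((δu/u)² + (-1·δx/x)²) = √(0.000737 + 0.000168) = 0.0301
Q = 14.1, so δQ = 0.0301 × 14.1 = 0.425.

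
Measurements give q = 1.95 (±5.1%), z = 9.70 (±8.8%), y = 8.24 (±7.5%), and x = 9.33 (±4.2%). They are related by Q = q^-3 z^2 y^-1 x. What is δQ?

3.57

Since Q is a product/quotient, work with relative uncertainties:
  (-3·δq/q)² = (-3×0.0510)² = 0.0234;  (2·δz/z)² = (2×0.0880)² = 0.0310;  (-1·δy/y)² = (-1×0.0750)² = 0.00562;  (1·δx/x)² = (1×0.0420)² = 0.00176
δQ/Q = √(0.0618) = 0.249
Q = 14.4, so δQ = 0.249 × 14.4 = 3.57.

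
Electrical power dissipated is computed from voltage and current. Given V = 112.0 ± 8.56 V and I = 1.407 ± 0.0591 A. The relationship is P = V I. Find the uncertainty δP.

13.7 W

Relative error in a monomial: (δP/P)² = Σ (nᵢ · δxᵢ/xᵢ)².
  (1·δV/V)² = (1×0.0764)² = 0.00584;  (1·δI/I)² = (1×0.0420)² = 0.00176
δP/P = √(0.00761) = 0.0872
P = 157.6 W, so δP = 0.0872 × 157.6 = 13.7 W.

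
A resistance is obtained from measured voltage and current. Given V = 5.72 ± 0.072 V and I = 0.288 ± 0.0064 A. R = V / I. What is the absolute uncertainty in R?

0.507 Ω

Products/powers → add relative errors in quadrature, weighted by exponent:
  (1·δV/V)² = (1×0.0126)² = 0.000158;  (-1·δI/I)² = (-1×0.0222)² = 0.000494
δR/R = √(0.000652) = 0.0255
R = 19.9 Ω, so δR = 0.0255 × 19.9 = 0.507 Ω.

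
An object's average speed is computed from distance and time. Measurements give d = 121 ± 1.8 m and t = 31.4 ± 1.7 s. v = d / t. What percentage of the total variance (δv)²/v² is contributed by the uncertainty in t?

93.0%

(δv/v)² = (1·δd/d)² + (-1·δt/t)²
  d term: (1×0.0149)² = 0.000221
  t term: (-1×0.0541)² = 0.00293
Total = 0.00315. Share from t = 0.00293/0.00315 = 0.930.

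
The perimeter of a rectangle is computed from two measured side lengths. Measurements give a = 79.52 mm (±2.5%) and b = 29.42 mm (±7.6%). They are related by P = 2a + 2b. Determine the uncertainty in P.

5.98 mm

Sums and differences: (δP)² = Σ (cᵢ δxᵢ)².
  (2·δa)² = 15.8;  (2·δb)² = 20.0
δP = √(35.8) = 5.98 mm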